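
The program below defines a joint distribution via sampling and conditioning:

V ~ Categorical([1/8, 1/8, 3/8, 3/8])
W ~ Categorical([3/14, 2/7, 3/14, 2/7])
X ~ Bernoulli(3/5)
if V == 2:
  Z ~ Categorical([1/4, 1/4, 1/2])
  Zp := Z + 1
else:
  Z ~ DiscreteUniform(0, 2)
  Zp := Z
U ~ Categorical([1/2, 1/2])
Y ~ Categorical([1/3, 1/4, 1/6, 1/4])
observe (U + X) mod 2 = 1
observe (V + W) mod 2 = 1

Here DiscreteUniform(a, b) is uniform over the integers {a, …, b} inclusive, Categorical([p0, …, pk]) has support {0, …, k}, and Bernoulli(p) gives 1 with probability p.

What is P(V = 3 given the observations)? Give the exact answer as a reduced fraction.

Enumerate traces; 192 have nonzero weight after conditioning:
  (V=0, W=1, X=0, Z=0, U=1, Y=0) weight 1/1260
  (V=0, W=1, X=0, Z=0, U=1, Y=1) weight 1/1680
  (V=0, W=1, X=0, Z=0, U=1, Y=2) weight 1/2520
  (V=0, W=1, X=0, Z=0, U=1, Y=3) weight 1/1680
  (V=0, W=1, X=0, Z=1, U=1, Y=0) weight 1/1260
  (V=0, W=1, X=0, Z=1, U=1, Y=1) weight 1/1680
  (V=0, W=1, X=0, Z=1, U=1, Y=2) weight 1/2520
  (V=0, W=1, X=0, Z=1, U=1, Y=3) weight 1/1680
  (V=1, W=0, X=0, Z=0, U=1, Y=0) weight 1/1680
  (V=2, W=1, X=0, Z=0, U=1, Y=0) weight 1/560
  … 182 more
Group by V:
  weight(V=0) = 1/28
  weight(V=1) = 3/112
  weight(V=2) = 3/28
  weight(V=3) = 9/112
Total weight = 1/28 + 3/112 + 3/28 + 9/112 = 1/4
P(V=0 | obs) = 1/28 / 1/4 = 1/7
P(V=1 | obs) = 3/112 / 1/4 = 3/28
P(V=2 | obs) = 3/28 / 1/4 = 3/7
P(V=3 | obs) = 9/112 / 1/4 = 9/28

P(V = 3 | obs) = 9/28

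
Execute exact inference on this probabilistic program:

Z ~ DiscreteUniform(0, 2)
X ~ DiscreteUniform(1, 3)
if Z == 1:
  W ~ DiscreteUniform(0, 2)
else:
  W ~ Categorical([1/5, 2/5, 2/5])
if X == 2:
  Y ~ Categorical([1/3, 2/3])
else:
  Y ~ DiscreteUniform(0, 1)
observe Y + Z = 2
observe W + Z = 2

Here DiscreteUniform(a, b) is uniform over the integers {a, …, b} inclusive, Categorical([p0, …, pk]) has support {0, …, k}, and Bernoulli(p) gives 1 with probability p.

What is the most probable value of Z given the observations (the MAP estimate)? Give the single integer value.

argmax_v P(Z = v | obs) = 1

Enumerate traces; 6 have nonzero weight after conditioning:
  (Z=1, X=1, W=1, Y=1) weight 1/54
  (Z=1, X=2, W=1, Y=1) weight 2/81
  (Z=1, X=3, W=1, Y=1) weight 1/54
  (Z=2, X=1, W=0, Y=0) weight 1/90
  (Z=2, X=2, W=0, Y=0) weight 1/135
  (Z=2, X=3, W=0, Y=0) weight 1/90
Group by Z:
  weight(Z=1) = 5/81
  weight(Z=2) = 4/135
Total weight = 5/81 + 4/135 = 37/405
P(Z=1 | obs) = 5/81 / 37/405 = 25/37
P(Z=2 | obs) = 4/135 / 37/405 = 12/37
argmax = 1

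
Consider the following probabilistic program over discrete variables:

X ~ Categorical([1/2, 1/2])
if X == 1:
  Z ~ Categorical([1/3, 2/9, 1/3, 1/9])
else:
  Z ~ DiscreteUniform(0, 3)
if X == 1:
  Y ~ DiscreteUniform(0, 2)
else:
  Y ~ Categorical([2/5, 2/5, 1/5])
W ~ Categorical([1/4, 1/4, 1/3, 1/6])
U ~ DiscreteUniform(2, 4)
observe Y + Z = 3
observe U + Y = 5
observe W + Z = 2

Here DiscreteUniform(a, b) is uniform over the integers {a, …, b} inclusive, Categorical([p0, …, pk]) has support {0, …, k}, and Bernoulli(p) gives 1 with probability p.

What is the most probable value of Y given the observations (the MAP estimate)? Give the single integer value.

argmax_v P(Y = v | obs) = 1

Enumerate traces; 4 have nonzero weight after conditioning:
  (X=0, Z=1, Y=2, W=1, U=3) weight 1/480
  (X=0, Z=2, Y=1, W=0, U=4) weight 1/240
  (X=1, Z=1, Y=2, W=1, U=3) weight 1/324
  (X=1, Z=2, Y=1, W=0, U=4) weight 1/216
Group by Y:
  weight(Y=1) = 19/2160
  weight(Y=2) = 67/12960
Total weight = 19/2160 + 67/12960 = 181/12960
P(Y=1 | obs) = 19/2160 / 181/12960 = 114/181
P(Y=2 | obs) = 67/12960 / 181/12960 = 67/181
argmax = 1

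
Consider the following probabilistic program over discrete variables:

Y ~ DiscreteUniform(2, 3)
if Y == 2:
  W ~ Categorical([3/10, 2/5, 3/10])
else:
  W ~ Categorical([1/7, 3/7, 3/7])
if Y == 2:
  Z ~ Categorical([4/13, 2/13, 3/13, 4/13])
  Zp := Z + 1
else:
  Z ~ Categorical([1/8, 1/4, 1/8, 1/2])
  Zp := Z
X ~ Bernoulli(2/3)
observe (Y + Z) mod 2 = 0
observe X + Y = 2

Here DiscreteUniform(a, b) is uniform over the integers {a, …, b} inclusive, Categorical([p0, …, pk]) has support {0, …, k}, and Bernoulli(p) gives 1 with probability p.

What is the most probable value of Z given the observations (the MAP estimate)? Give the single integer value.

Enumerate traces; 6 have nonzero weight after conditioning:
  (Y=2, W=0, Z=0, X=0) weight 1/65
  (Y=2, W=0, Z=2, X=0) weight 3/260
  (Y=2, W=1, Z=0, X=0) weight 4/195
  (Y=2, W=1, Z=2, X=0) weight 1/65
  (Y=2, W=2, Z=0, X=0) weight 1/65
  (Y=2, W=2, Z=2, X=0) weight 3/260
Group by Z:
  weight(Z=0) = 2/39
  weight(Z=2) = 1/26
Total weight = 2/39 + 1/26 = 7/78
P(Z=0 | obs) = 2/39 / 7/78 = 4/7
P(Z=2 | obs) = 1/26 / 7/78 = 3/7
argmax = 0

argmax_v P(Z = v | obs) = 0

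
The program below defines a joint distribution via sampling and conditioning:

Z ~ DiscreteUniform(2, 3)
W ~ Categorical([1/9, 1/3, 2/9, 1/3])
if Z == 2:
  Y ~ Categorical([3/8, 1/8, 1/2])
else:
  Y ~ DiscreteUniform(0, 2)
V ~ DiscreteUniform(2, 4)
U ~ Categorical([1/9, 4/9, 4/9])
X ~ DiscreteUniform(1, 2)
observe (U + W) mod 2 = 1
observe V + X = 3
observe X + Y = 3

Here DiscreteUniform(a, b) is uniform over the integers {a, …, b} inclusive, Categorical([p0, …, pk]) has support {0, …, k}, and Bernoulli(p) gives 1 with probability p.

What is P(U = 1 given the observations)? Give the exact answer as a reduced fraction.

P(U = 1 | obs) = 2/7

Enumerate traces; 12 have nonzero weight after conditioning:
  (Z=2, W=0, Y=2, V=2, U=1, X=1) weight 1/486
  (Z=2, W=1, Y=2, V=2, U=0, X=1) weight 1/648
  (Z=2, W=1, Y=2, V=2, U=2, X=1) weight 1/162
  (Z=2, W=2, Y=2, V=2, U=1, X=1) weight 1/243
  (Z=2, W=3, Y=2, V=2, U=0, X=1) weight 1/648
  (Z=2, W=3, Y=2, V=2, U=2, X=1) weight 1/162
  (Z=3, W=0, Y=2, V=2, U=1, X=1) weight 1/729
  (Z=3, W=1, Y=2, V=2, U=0, X=1) weight 1/972
  … 4 more
Group by U:
  weight(U=0) = 5/972
  weight(U=1) = 5/486
  weight(U=2) = 5/243
Total weight = 5/972 + 5/486 + 5/243 = 35/972
P(U=0 | obs) = 5/972 / 35/972 = 1/7
P(U=1 | obs) = 5/486 / 35/972 = 2/7
P(U=2 | obs) = 5/243 / 35/972 = 4/7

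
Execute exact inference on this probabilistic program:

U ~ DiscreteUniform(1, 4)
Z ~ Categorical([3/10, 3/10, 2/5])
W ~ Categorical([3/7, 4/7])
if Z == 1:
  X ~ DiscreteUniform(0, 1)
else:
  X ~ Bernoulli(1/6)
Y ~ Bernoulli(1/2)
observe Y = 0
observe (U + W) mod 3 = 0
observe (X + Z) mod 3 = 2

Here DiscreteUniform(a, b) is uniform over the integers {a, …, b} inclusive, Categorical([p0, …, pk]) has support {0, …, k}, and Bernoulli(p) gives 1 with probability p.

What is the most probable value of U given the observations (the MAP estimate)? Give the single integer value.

Enumerate traces; 4 have nonzero weight after conditioning:
  (U=2, Z=1, W=1, X=1, Y=0) weight 3/280
  (U=2, Z=2, W=1, X=0, Y=0) weight 1/42
  (U=3, Z=1, W=0, X=1, Y=0) weight 9/1120
  (U=3, Z=2, W=0, X=0, Y=0) weight 1/56
Group by U:
  weight(U=2) = 29/840
  weight(U=3) = 29/1120
Total weight = 29/840 + 29/1120 = 29/480
P(U=2 | obs) = 29/840 / 29/480 = 4/7
P(U=3 | obs) = 29/1120 / 29/480 = 3/7
argmax = 2

argmax_v P(U = v | obs) = 2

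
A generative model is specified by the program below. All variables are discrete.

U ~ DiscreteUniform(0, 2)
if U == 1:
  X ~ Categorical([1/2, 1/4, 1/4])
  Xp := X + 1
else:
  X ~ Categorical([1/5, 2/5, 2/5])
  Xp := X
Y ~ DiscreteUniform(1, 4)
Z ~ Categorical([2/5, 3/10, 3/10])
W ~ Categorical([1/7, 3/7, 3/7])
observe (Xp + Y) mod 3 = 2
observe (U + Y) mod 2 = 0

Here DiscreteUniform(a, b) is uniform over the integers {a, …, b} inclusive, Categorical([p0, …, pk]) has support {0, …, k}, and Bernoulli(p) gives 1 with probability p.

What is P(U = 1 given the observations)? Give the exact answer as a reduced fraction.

P(U = 1 | obs) = 5/13

Enumerate traces; 54 have nonzero weight after conditioning:
  (U=0, X=0, Y=2, Z=0, W=0) weight 1/1050
  (U=0, X=0, Y=2, Z=0, W=1) weight 1/350
  (U=0, X=0, Y=2, Z=0, W=2) weight 1/350
  (U=0, X=0, Y=2, Z=1, W=0) weight 1/1400
  (U=0, X=0, Y=2, Z=1, W=1) weight 3/1400
  (U=0, X=0, Y=2, Z=1, W=2) weight 3/1400
  (U=0, X=0, Y=2, Z=2, W=0) weight 1/1400
  (U=0, X=0, Y=2, Z=2, W=1) weight 3/1400
  (U=1, X=0, Y=1, Z=0, W=0) weight 1/420
  (U=2, X=0, Y=2, Z=0, W=0) weight 1/1050
  … 44 more
Group by U:
  weight(U=0) = 1/20
  weight(U=1) = 1/16
  weight(U=2) = 1/20
Total weight = 1/20 + 1/16 + 1/20 = 13/80
P(U=0 | obs) = 1/20 / 13/80 = 4/13
P(U=1 | obs) = 1/16 / 13/80 = 5/13
P(U=2 | obs) = 1/20 / 13/80 = 4/13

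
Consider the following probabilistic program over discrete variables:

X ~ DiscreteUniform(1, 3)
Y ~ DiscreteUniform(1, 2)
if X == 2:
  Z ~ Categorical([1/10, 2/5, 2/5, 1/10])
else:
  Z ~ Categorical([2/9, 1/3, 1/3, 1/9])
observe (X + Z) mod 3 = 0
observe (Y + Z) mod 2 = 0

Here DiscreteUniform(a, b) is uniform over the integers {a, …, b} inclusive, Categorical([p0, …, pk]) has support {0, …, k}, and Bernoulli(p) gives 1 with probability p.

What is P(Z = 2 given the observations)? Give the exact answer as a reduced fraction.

Enumerate traces; 4 have nonzero weight after conditioning:
  (X=1, Y=2, Z=2) weight 1/18
  (X=2, Y=1, Z=1) weight 1/15
  (X=3, Y=1, Z=3) weight 1/54
  (X=3, Y=2, Z=0) weight 1/27
Group by Z:
  weight(Z=0) = 1/27
  weight(Z=1) = 1/15
  weight(Z=2) = 1/18
  weight(Z=3) = 1/54
Total weight = 1/27 + 1/15 + 1/18 + 1/54 = 8/45
P(Z=0 | obs) = 1/27 / 8/45 = 5/24
P(Z=1 | obs) = 1/15 / 8/45 = 3/8
P(Z=2 | obs) = 1/18 / 8/45 = 5/16
P(Z=3 | obs) = 1/54 / 8/45 = 5/48

P(Z = 2 | obs) = 5/16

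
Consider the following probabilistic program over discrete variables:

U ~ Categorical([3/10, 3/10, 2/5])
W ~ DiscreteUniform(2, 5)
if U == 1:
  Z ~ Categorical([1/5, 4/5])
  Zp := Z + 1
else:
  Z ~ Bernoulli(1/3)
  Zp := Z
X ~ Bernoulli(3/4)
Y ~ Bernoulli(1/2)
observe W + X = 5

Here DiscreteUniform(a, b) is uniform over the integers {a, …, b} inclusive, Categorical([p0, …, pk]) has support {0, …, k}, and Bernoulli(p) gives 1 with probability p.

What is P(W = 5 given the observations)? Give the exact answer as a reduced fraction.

Enumerate traces; 24 have nonzero weight after conditioning:
  (U=0, W=4, Z=0, X=1, Y=0) weight 3/160
  (U=0, W=4, Z=0, X=1, Y=1) weight 3/160
  (U=0, W=4, Z=1, X=1, Y=0) weight 3/320
  (U=0, W=4, Z=1, X=1, Y=1) weight 3/320
  (U=0, W=5, Z=0, X=0, Y=0) weight 1/160
  (U=0, W=5, Z=0, X=0, Y=1) weight 1/160
  (U=0, W=5, Z=1, X=0, Y=0) weight 1/320
  (U=0, W=5, Z=1, X=0, Y=1) weight 1/320
  … 16 more
Group by W:
  weight(W=4) = 3/16
  weight(W=5) = 1/16
Total weight = 3/16 + 1/16 = 1/4
P(W=4 | obs) = 3/16 / 1/4 = 3/4
P(W=5 | obs) = 1/16 / 1/4 = 1/4

P(W = 5 | obs) = 1/4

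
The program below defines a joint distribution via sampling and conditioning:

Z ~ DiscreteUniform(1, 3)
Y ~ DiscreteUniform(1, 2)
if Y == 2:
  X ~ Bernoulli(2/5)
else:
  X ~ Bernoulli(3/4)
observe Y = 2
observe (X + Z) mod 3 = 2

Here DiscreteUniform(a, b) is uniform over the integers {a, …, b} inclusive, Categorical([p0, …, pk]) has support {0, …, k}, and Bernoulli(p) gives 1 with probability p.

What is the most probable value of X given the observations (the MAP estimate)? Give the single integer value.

Enumerate traces; 2 have nonzero weight after conditioning:
  (Z=1, Y=2, X=1) weight 1/15
  (Z=2, Y=2, X=0) weight 1/10
Group by X:
  weight(X=0) = 1/10
  weight(X=1) = 1/15
Total weight = 1/10 + 1/15 = 1/6
P(X=0 | obs) = 1/10 / 1/6 = 3/5
P(X=1 | obs) = 1/15 / 1/6 = 2/5
argmax = 0

argmax_v P(X = v | obs) = 0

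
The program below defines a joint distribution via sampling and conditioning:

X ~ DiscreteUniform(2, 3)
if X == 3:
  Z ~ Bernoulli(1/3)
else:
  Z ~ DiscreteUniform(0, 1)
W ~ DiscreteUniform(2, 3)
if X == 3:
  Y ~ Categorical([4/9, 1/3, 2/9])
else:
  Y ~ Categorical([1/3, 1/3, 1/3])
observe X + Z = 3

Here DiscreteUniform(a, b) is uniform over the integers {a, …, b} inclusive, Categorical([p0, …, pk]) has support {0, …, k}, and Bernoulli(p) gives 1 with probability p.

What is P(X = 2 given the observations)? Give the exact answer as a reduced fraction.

P(X = 2 | obs) = 3/7

Enumerate traces; 12 have nonzero weight after conditioning:
  (X=2, Z=1, W=2, Y=0) weight 1/24
  (X=2, Z=1, W=2, Y=1) weight 1/24
  (X=2, Z=1, W=2, Y=2) weight 1/24
  (X=2, Z=1, W=3, Y=0) weight 1/24
  (X=2, Z=1, W=3, Y=1) weight 1/24
  (X=2, Z=1, W=3, Y=2) weight 1/24
  (X=3, Z=0, W=2, Y=0) weight 2/27
  (X=3, Z=0, W=2, Y=1) weight 1/18
  … 4 more
Group by X:
  weight(X=2) = 1/4
  weight(X=3) = 1/3
Total weight = 1/4 + 1/3 = 7/12
P(X=2 | obs) = 1/4 / 7/12 = 3/7
P(X=3 | obs) = 1/3 / 7/12 = 4/7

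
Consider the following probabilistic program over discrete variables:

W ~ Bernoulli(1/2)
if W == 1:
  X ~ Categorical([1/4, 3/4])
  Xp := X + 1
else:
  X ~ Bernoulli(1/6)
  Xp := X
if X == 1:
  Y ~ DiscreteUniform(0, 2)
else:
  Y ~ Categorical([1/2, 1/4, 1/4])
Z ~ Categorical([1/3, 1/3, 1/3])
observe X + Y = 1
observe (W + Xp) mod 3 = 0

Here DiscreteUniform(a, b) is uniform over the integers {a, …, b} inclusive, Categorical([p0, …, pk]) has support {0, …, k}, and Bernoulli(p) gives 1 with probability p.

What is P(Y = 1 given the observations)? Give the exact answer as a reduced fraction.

Enumerate traces; 6 have nonzero weight after conditioning:
  (W=0, X=0, Y=1, Z=0) weight 5/144
  (W=0, X=0, Y=1, Z=1) weight 5/144
  (W=0, X=0, Y=1, Z=2) weight 5/144
  (W=1, X=1, Y=0, Z=0) weight 1/24
  (W=1, X=1, Y=0, Z=1) weight 1/24
  (W=1, X=1, Y=0, Z=2) weight 1/24
Group by Y:
  weight(Y=0) = 1/8
  weight(Y=1) = 5/48
Total weight = 1/8 + 5/48 = 11/48
P(Y=0 | obs) = 1/8 / 11/48 = 6/11
P(Y=1 | obs) = 5/48 / 11/48 = 5/11

P(Y = 1 | obs) = 5/11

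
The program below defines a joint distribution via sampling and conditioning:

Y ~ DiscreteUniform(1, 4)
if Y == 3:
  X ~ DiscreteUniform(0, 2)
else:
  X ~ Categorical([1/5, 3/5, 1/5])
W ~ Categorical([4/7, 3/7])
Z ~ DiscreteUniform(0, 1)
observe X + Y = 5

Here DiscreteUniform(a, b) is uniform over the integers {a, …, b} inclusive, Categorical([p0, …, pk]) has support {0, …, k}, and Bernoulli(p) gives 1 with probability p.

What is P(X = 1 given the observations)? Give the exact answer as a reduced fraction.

P(X = 1 | obs) = 9/14

Enumerate traces; 8 have nonzero weight after conditioning:
  (Y=3, X=2, W=0, Z=0) weight 1/42
  (Y=3, X=2, W=0, Z=1) weight 1/42
  (Y=3, X=2, W=1, Z=0) weight 1/56
  (Y=3, X=2, W=1, Z=1) weight 1/56
  (Y=4, X=1, W=0, Z=0) weight 3/70
  (Y=4, X=1, W=0, Z=1) weight 3/70
  (Y=4, X=1, W=1, Z=0) weight 9/280
  (Y=4, X=1, W=1, Z=1) weight 9/280
Group by X:
  weight(X=1) = 3/20
  weight(X=2) = 1/12
Total weight = 3/20 + 1/12 = 7/30
P(X=1 | obs) = 3/20 / 7/30 = 9/14
P(X=2 | obs) = 1/12 / 7/30 = 5/14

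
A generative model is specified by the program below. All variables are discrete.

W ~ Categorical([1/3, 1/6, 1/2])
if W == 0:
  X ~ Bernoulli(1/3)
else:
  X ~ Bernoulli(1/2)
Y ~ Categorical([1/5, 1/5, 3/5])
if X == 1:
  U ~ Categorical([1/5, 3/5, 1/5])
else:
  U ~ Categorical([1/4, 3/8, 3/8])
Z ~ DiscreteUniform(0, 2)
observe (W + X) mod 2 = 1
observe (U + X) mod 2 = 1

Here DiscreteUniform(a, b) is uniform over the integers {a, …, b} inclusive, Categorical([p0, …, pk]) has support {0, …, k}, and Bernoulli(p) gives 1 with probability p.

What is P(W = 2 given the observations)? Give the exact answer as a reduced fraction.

Enumerate traces; 45 have nonzero weight after conditioning:
  (W=0, X=1, Y=0, U=0, Z=0) weight 1/675
  (W=0, X=1, Y=0, U=0, Z=1) weight 1/675
  (W=0, X=1, Y=0, U=0, Z=2) weight 1/675
  (W=0, X=1, Y=0, U=2, Z=0) weight 1/675
  (W=0, X=1, Y=0, U=2, Z=1) weight 1/675
  (W=0, X=1, Y=0, U=2, Z=2) weight 1/675
  (W=0, X=1, Y=1, U=0, Z=0) weight 1/675
  (W=0, X=1, Y=1, U=0, Z=1) weight 1/675
  (W=1, X=0, Y=0, U=1, Z=0) weight 1/480
  (W=2, X=1, Y=0, U=0, Z=0) weight 1/300
  … 35 more
Group by W:
  weight(W=0) = 2/45
  weight(W=1) = 1/32
  weight(W=2) = 1/10
Total weight = 2/45 + 1/32 + 1/10 = 253/1440
P(W=0 | obs) = 2/45 / 253/1440 = 64/253
P(W=1 | obs) = 1/32 / 253/1440 = 45/253
P(W=2 | obs) = 1/10 / 253/1440 = 144/253

P(W = 2 | obs) = 144/253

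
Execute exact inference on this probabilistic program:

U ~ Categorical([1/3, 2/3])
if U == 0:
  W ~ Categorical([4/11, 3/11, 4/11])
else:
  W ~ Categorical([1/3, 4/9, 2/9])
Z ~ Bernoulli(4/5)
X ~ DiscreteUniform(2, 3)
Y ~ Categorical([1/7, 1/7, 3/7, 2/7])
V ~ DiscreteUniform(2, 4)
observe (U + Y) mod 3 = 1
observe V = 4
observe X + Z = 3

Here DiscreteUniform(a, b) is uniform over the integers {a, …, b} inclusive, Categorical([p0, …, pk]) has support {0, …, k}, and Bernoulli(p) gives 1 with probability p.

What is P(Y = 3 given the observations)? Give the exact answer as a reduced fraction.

Enumerate traces; 18 have nonzero weight after conditioning:
  (U=0, W=0, Z=0, X=3, Y=1, V=4) weight 2/3465
  (U=0, W=0, Z=1, X=2, Y=1, V=4) weight 8/3465
  (U=0, W=1, Z=0, X=3, Y=1, V=4) weight 1/2310
  (U=0, W=1, Z=1, X=2, Y=1, V=4) weight 2/1155
  (U=0, W=2, Z=0, X=3, Y=1, V=4) weight 2/3465
  (U=0, W=2, Z=1, X=2, Y=1, V=4) weight 8/3465
  (U=1, W=0, Z=0, X=3, Y=0, V=4) weight 1/945
  (U=1, W=0, Z=0, X=3, Y=3, V=4) weight 2/945
  … 10 more
Group by Y:
  weight(Y=0) = 1/63
  weight(Y=1) = 1/126
  weight(Y=3) = 2/63
Total weight = 1/63 + 1/126 + 2/63 = 1/18
P(Y=0 | obs) = 1/63 / 1/18 = 2/7
P(Y=1 | obs) = 1/126 / 1/18 = 1/7
P(Y=3 | obs) = 2/63 / 1/18 = 4/7

P(Y = 3 | obs) = 4/7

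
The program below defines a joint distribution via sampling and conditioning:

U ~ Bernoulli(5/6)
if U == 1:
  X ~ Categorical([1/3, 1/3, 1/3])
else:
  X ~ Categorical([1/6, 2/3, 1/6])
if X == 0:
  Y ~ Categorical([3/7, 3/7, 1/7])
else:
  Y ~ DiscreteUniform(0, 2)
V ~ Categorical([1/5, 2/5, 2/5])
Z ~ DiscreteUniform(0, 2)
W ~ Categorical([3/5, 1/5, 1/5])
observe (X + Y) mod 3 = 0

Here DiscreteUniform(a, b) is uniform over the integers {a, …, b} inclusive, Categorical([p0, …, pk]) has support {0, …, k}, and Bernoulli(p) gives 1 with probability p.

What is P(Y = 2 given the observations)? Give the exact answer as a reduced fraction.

Enumerate traces; 162 have nonzero weight after conditioning:
  (U=0, X=0, Y=0, V=0, Z=0, W=0) weight 1/2100
  (U=0, X=0, Y=0, V=0, Z=0, W=1) weight 1/6300
  (U=0, X=0, Y=0, V=0, Z=0, W=2) weight 1/6300
  (U=0, X=0, Y=0, V=0, Z=1, W=0) weight 1/2100
  (U=0, X=0, Y=0, V=0, Z=1, W=1) weight 1/6300
  (U=0, X=0, Y=0, V=0, Z=1, W=2) weight 1/6300
  (U=0, X=0, Y=0, V=0, Z=2, W=0) weight 1/2100
  (U=0, X=0, Y=0, V=0, Z=2, W=1) weight 1/6300
  (U=0, X=1, Y=2, V=0, Z=0, W=0) weight 1/675
  (U=0, X=2, Y=1, V=0, Z=0, W=0) weight 1/2700
  … 152 more
Group by Y:
  weight(Y=0) = 11/84
  weight(Y=1) = 11/108
  weight(Y=2) = 7/54
Total weight = 11/84 + 11/108 + 7/54 = 137/378
P(Y=0 | obs) = 11/84 / 137/378 = 99/274
P(Y=1 | obs) = 11/108 / 137/378 = 77/274
P(Y=2 | obs) = 7/54 / 137/378 = 49/137

P(Y = 2 | obs) = 49/137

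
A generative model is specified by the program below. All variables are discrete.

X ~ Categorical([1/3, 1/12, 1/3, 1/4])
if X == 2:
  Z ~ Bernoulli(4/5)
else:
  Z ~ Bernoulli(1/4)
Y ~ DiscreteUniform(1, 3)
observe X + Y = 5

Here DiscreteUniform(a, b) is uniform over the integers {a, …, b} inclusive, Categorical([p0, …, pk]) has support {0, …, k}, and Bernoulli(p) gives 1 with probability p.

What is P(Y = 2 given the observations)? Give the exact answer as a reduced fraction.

P(Y = 2 | obs) = 3/7

Enumerate traces; 4 have nonzero weight after conditioning:
  (X=2, Z=0, Y=3) weight 1/45
  (X=2, Z=1, Y=3) weight 4/45
  (X=3, Z=0, Y=2) weight 1/16
  (X=3, Z=1, Y=2) weight 1/48
Group by Y:
  weight(Y=2) = 1/12
  weight(Y=3) = 1/9
Total weight = 1/12 + 1/9 = 7/36
P(Y=2 | obs) = 1/12 / 7/36 = 3/7
P(Y=3 | obs) = 1/9 / 7/36 = 4/7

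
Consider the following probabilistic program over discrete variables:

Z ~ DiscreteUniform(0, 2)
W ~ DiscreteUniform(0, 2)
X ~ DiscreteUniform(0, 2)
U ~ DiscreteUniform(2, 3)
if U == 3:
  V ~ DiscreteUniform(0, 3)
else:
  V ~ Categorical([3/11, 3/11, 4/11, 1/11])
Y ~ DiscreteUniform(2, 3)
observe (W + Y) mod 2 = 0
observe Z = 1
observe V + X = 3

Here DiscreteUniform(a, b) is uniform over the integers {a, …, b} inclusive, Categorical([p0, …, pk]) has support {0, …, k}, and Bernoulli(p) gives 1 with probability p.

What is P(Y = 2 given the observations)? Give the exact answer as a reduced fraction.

Enumerate traces; 18 have nonzero weight after conditioning:
  (Z=1, W=0, X=0, U=2, V=3, Y=2) weight 1/1188
  (Z=1, W=0, X=0, U=3, V=3, Y=2) weight 1/432
  (Z=1, W=0, X=1, U=2, V=2, Y=2) weight 1/297
  (Z=1, W=0, X=1, U=3, V=2, Y=2) weight 1/432
  (Z=1, W=0, X=2, U=2, V=1, Y=2) weight 1/396
  (Z=1, W=0, X=2, U=3, V=1, Y=2) weight 1/432
  (Z=1, W=1, X=0, U=2, V=3, Y=3) weight 1/1188
  (Z=1, W=1, X=0, U=3, V=3, Y=3) weight 1/432
  … 10 more
Group by Y:
  weight(Y=2) = 65/2376
  weight(Y=3) = 65/4752
Total weight = 65/2376 + 65/4752 = 65/1584
P(Y=2 | obs) = 65/2376 / 65/1584 = 2/3
P(Y=3 | obs) = 65/4752 / 65/1584 = 1/3

P(Y = 2 | obs) = 2/3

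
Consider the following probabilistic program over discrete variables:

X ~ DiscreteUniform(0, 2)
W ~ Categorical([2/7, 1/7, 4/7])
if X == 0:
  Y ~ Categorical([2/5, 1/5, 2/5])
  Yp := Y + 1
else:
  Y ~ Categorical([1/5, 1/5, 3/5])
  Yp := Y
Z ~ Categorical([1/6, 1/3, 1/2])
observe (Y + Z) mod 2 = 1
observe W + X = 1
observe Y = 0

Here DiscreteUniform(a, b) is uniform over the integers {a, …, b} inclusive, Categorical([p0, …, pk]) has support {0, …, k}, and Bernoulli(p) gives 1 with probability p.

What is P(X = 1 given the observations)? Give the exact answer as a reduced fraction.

Enumerate traces; 2 have nonzero weight after conditioning:
  (X=0, W=1, Y=0, Z=1) weight 2/315
  (X=1, W=0, Y=0, Z=1) weight 2/315
Group by X:
  weight(X=0) = 2/315
  weight(X=1) = 2/315
Total weight = 2/315 + 2/315 = 4/315
P(X=0 | obs) = 2/315 / 4/315 = 1/2
P(X=1 | obs) = 2/315 / 4/315 = 1/2

P(X = 1 | obs) = 1/2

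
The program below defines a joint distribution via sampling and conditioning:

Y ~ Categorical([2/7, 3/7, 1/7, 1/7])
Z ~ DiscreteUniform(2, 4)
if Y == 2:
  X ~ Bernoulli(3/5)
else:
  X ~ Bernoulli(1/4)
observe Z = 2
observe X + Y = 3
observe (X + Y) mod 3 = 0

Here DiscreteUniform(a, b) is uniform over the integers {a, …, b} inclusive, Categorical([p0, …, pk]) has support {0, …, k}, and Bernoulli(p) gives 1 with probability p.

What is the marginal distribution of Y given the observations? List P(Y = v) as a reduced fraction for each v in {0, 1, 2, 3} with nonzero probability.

Enumerate traces; 2 have nonzero weight after conditioning:
  (Y=2, Z=2, X=1) weight 1/35
  (Y=3, Z=2, X=0) weight 1/28
Group by Y:
  weight(Y=2) = 1/35
  weight(Y=3) = 1/28
Total weight = 1/35 + 1/28 = 9/140
P(Y=2 | obs) = 1/35 / 9/140 = 4/9
P(Y=3 | obs) = 1/28 / 9/140 = 5/9

P(Y=2) = 4/9, P(Y=3) = 5/9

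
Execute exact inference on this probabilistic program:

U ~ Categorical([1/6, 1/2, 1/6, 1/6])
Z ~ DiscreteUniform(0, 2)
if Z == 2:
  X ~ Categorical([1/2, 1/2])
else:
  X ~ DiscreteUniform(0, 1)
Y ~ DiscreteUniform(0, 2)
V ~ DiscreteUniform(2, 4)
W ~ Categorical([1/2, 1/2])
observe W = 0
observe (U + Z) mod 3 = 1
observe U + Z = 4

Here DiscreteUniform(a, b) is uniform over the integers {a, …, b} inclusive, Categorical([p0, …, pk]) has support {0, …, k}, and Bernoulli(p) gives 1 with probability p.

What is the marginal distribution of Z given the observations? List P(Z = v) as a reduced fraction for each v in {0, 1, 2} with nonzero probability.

Enumerate traces; 36 have nonzero weight after conditioning:
  (U=2, Z=2, X=0, Y=0, V=2, W=0) weight 1/648
  (U=2, Z=2, X=0, Y=0, V=3, W=0) weight 1/648
  (U=2, Z=2, X=0, Y=0, V=4, W=0) weight 1/648
  (U=2, Z=2, X=0, Y=1, V=2, W=0) weight 1/648
  (U=2, Z=2, X=0, Y=1, V=3, W=0) weight 1/648
  (U=2, Z=2, X=0, Y=1, V=4, W=0) weight 1/648
  (U=2, Z=2, X=0, Y=2, V=2, W=0) weight 1/648
  (U=2, Z=2, X=0, Y=2, V=3, W=0) weight 1/648
  (U=3, Z=1, X=0, Y=0, V=2, W=0) weight 1/648
  … 27 more
Group by Z:
  weight(Z=1) = 1/36
  weight(Z=2) = 1/36
Total weight = 1/36 + 1/36 = 1/18
P(Z=1 | obs) = 1/36 / 1/18 = 1/2
P(Z=2 | obs) = 1/36 / 1/18 = 1/2

P(Z=1) = 1/2, P(Z=2) = 1/2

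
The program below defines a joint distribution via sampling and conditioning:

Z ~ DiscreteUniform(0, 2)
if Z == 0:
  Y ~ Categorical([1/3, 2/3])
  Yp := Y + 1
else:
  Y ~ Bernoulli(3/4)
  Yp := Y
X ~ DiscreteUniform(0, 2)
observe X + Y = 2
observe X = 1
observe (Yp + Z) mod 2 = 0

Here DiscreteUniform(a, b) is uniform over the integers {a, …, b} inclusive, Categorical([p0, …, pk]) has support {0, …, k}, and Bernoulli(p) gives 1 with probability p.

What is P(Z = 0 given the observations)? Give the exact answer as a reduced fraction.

P(Z = 0 | obs) = 8/17

Enumerate traces; 2 have nonzero weight after conditioning:
  (Z=0, Y=1, X=1) weight 2/27
  (Z=1, Y=1, X=1) weight 1/12
Group by Z:
  weight(Z=0) = 2/27
  weight(Z=1) = 1/12
Total weight = 2/27 + 1/12 = 17/108
P(Z=0 | obs) = 2/27 / 17/108 = 8/17
P(Z=1 | obs) = 1/12 / 17/108 = 9/17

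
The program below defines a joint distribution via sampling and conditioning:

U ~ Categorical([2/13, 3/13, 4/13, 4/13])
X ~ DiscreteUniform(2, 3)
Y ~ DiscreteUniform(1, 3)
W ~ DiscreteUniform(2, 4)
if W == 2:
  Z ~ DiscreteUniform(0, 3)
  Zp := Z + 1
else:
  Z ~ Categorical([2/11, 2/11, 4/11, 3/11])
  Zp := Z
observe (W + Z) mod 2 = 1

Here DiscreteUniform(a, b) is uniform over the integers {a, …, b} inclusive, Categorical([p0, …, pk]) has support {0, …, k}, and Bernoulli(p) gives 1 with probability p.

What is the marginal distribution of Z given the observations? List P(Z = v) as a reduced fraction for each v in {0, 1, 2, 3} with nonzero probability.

P(Z=0) = 4/33, P(Z=1) = 19/66, P(Z=2) = 8/33, P(Z=3) = 23/66

Enumerate traces; 144 have nonzero weight after conditioning:
  (U=0, X=2, Y=1, W=2, Z=1) weight 1/468
  (U=0, X=2, Y=1, W=2, Z=3) weight 1/468
  (U=0, X=2, Y=1, W=3, Z=0) weight 2/1287
  (U=0, X=2, Y=1, W=3, Z=2) weight 4/1287
  (U=0, X=2, Y=1, W=4, Z=1) weight 2/1287
  (U=0, X=2, Y=1, W=4, Z=3) weight 1/429
  (U=0, X=2, Y=2, W=2, Z=1) weight 1/468
  (U=0, X=2, Y=2, W=2, Z=3) weight 1/468
  … 136 more
Group by Z:
  weight(Z=0) = 2/33
  weight(Z=1) = 19/132
  weight(Z=2) = 4/33
  weight(Z=3) = 23/132
Total weight = 2/33 + 19/132 + 4/33 + 23/132 = 1/2
P(Z=0 | obs) = 2/33 / 1/2 = 4/33
P(Z=1 | obs) = 19/132 / 1/2 = 19/66
P(Z=2 | obs) = 4/33 / 1/2 = 8/33
P(Z=3 | obs) = 23/132 / 1/2 = 23/66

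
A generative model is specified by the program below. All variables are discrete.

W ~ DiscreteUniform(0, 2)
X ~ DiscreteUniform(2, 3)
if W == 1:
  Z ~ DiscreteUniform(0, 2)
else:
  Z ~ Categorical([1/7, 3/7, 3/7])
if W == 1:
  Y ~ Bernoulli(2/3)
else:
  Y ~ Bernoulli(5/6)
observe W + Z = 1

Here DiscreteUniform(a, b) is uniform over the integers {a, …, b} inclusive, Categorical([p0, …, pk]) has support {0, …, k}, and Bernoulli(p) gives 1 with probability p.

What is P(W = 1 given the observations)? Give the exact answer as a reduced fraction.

P(W = 1 | obs) = 7/16

Enumerate traces; 8 have nonzero weight after conditioning:
  (W=0, X=2, Z=1, Y=0) weight 1/84
  (W=0, X=2, Z=1, Y=1) weight 5/84
  (W=0, X=3, Z=1, Y=0) weight 1/84
  (W=0, X=3, Z=1, Y=1) weight 5/84
  (W=1, X=2, Z=0, Y=0) weight 1/54
  (W=1, X=2, Z=0, Y=1) weight 1/27
  (W=1, X=3, Z=0, Y=0) weight 1/54
  (W=1, X=3, Z=0, Y=1) weight 1/27
Group by W:
  weight(W=0) = 1/7
  weight(W=1) = 1/9
Total weight = 1/7 + 1/9 = 16/63
P(W=0 | obs) = 1/7 / 16/63 = 9/16
P(W=1 | obs) = 1/9 / 16/63 = 7/16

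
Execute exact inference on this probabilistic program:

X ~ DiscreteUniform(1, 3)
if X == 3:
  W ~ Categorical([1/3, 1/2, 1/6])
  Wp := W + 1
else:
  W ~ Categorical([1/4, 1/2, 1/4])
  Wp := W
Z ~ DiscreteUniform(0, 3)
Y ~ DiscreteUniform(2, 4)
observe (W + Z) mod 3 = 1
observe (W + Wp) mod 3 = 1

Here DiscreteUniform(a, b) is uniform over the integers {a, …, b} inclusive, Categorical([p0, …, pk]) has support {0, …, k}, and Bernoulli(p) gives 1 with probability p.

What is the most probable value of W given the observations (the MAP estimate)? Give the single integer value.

Enumerate traces; 9 have nonzero weight after conditioning:
  (X=1, W=2, Z=2, Y=2) weight 1/144
  (X=1, W=2, Z=2, Y=3) weight 1/144
  (X=1, W=2, Z=2, Y=4) weight 1/144
  (X=2, W=2, Z=2, Y=2) weight 1/144
  (X=2, W=2, Z=2, Y=3) weight 1/144
  (X=2, W=2, Z=2, Y=4) weight 1/144
  (X=3, W=0, Z=1, Y=2) weight 1/108
  (X=3, W=0, Z=1, Y=3) weight 1/108
  … 1 more
Group by W:
  weight(W=0) = 1/36
  weight(W=2) = 1/24
Total weight = 1/36 + 1/24 = 5/72
P(W=0 | obs) = 1/36 / 5/72 = 2/5
P(W=2 | obs) = 1/24 / 5/72 = 3/5
argmax = 2

argmax_v P(W = v | obs) = 2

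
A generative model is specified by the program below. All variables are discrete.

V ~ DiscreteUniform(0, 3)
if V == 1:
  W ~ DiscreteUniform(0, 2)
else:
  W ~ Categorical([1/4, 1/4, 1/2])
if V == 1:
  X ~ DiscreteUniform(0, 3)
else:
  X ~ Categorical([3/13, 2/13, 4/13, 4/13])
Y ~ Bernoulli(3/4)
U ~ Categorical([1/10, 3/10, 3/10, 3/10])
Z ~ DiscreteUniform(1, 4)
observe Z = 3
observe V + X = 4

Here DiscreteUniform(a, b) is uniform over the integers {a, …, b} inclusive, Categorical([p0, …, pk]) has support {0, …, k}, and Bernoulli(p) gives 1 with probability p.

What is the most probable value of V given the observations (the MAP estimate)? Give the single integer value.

Enumerate traces; 72 have nonzero weight after conditioning:
  (V=1, W=0, X=3, Y=0, U=0, Z=3) weight 1/7680
  (V=1, W=0, X=3, Y=0, U=1, Z=3) weight 1/2560
  (V=1, W=0, X=3, Y=0, U=2, Z=3) weight 1/2560
  (V=1, W=0, X=3, Y=0, U=3, Z=3) weight 1/2560
  (V=1, W=0, X=3, Y=1, U=0, Z=3) weight 1/2560
  (V=1, W=0, X=3, Y=1, U=1, Z=3) weight 3/2560
  (V=1, W=0, X=3, Y=1, U=2, Z=3) weight 3/2560
  (V=1, W=0, X=3, Y=1, U=3, Z=3) weight 3/2560
  (V=2, W=0, X=2, Y=0, U=0, Z=3) weight 1/8320
  (V=3, W=0, X=1, Y=0, U=0, Z=3) weight 1/16640
  … 62 more
Group by V:
  weight(V=1) = 1/64
  weight(V=2) = 1/52
  weight(V=3) = 1/104
Total weight = 1/64 + 1/52 + 1/104 = 37/832
P(V=1 | obs) = 1/64 / 37/832 = 13/37
P(V=2 | obs) = 1/52 / 37/832 = 16/37
P(V=3 | obs) = 1/104 / 37/832 = 8/37
argmax = 2

argmax_v P(V = v | obs) = 2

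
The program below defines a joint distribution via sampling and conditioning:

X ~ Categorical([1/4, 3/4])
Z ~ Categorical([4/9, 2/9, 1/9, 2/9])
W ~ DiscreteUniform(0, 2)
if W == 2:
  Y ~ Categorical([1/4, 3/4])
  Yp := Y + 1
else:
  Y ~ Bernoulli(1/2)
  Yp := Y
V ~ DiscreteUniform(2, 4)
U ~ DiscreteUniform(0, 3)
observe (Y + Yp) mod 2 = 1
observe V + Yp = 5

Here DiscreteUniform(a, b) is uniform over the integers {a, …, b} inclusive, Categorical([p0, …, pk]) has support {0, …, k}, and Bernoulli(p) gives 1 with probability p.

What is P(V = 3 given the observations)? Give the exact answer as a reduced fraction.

P(V = 3 | obs) = 3/4

Enumerate traces; 64 have nonzero weight after conditioning:
  (X=0, Z=0, W=2, Y=0, V=4, U=0) weight 1/1296
  (X=0, Z=0, W=2, Y=0, V=4, U=1) weight 1/1296
  (X=0, Z=0, W=2, Y=0, V=4, U=2) weight 1/1296
  (X=0, Z=0, W=2, Y=0, V=4, U=3) weight 1/1296
  (X=0, Z=0, W=2, Y=1, V=3, U=0) weight 1/432
  (X=0, Z=0, W=2, Y=1, V=3, U=1) weight 1/432
  (X=0, Z=0, W=2, Y=1, V=3, U=2) weight 1/432
  (X=0, Z=0, W=2, Y=1, V=3, U=3) weight 1/432
  … 56 more
Group by V:
  weight(V=3) = 1/12
  weight(V=4) = 1/36
Total weight = 1/12 + 1/36 = 1/9
P(V=3 | obs) = 1/12 / 1/9 = 3/4
P(V=4 | obs) = 1/36 / 1/9 = 1/4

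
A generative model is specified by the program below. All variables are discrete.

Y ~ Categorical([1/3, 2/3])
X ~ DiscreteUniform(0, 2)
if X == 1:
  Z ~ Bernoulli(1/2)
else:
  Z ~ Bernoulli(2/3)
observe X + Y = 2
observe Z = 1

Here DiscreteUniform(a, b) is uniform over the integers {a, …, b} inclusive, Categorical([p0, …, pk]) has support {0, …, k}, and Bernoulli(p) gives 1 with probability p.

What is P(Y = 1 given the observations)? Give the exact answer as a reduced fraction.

P(Y = 1 | obs) = 3/5

Enumerate traces; 2 have nonzero weight after conditioning:
  (Y=0, X=2, Z=1) weight 2/27
  (Y=1, X=1, Z=1) weight 1/9
Group by Y:
  weight(Y=0) = 2/27
  weight(Y=1) = 1/9
Total weight = 2/27 + 1/9 = 5/27
P(Y=0 | obs) = 2/27 / 5/27 = 2/5
P(Y=1 | obs) = 1/9 / 5/27 = 3/5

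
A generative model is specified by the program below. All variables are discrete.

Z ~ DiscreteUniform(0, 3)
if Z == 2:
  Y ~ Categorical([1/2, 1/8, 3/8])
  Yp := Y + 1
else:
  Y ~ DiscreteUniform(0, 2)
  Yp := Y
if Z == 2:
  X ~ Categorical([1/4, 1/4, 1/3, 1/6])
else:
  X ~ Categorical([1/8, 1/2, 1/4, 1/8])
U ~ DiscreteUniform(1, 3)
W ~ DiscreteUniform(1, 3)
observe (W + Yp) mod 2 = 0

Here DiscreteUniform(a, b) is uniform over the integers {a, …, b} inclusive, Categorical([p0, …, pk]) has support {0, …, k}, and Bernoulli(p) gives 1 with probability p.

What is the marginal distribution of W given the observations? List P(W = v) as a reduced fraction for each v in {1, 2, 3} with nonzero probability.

Enumerate traces; 204 have nonzero weight after conditioning:
  (Z=0, Y=0, X=0, U=1, W=2) weight 1/864
  (Z=0, Y=0, X=0, U=2, W=2) weight 1/864
  (Z=0, Y=0, X=0, U=3, W=2) weight 1/864
  (Z=0, Y=0, X=1, U=1, W=2) weight 1/216
  (Z=0, Y=0, X=1, U=2, W=2) weight 1/216
  (Z=0, Y=0, X=1, U=3, W=2) weight 1/216
  (Z=0, Y=0, X=2, U=1, W=2) weight 1/432
  (Z=0, Y=0, X=2, U=2, W=2) weight 1/432
  (Z=0, Y=1, X=0, U=1, W=1) weight 1/864
  (Z=0, Y=1, X=0, U=1, W=3) weight 1/864
  … 194 more
Group by W:
  weight(W=1) = 5/32
  weight(W=2) = 17/96
  weight(W=3) = 5/32
Total weight = 5/32 + 17/96 + 5/32 = 47/96
P(W=1 | obs) = 5/32 / 47/96 = 15/47
P(W=2 | obs) = 17/96 / 47/96 = 17/47
P(W=3 | obs) = 5/32 / 47/96 = 15/47

P(W=1) = 15/47, P(W=2) = 17/47, P(W=3) = 15/47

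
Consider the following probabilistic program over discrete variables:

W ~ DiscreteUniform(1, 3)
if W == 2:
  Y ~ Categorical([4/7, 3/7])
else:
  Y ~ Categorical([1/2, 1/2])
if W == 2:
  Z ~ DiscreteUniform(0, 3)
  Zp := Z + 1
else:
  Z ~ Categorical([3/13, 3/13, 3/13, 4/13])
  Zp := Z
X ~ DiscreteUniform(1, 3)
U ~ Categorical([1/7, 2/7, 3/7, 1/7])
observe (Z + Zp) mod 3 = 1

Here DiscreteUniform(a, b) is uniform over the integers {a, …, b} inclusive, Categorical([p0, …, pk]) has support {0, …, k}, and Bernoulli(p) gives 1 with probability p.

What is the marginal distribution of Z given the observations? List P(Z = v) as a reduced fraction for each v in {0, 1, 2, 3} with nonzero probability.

P(Z=0) = 13/50, P(Z=2) = 12/25, P(Z=3) = 13/50

Enumerate traces; 96 have nonzero weight after conditioning:
  (W=1, Y=0, Z=2, X=1, U=0) weight 1/546
  (W=1, Y=0, Z=2, X=1, U=1) weight 1/273
  (W=1, Y=0, Z=2, X=1, U=2) weight 1/182
  (W=1, Y=0, Z=2, X=1, U=3) weight 1/546
  (W=1, Y=0, Z=2, X=2, U=0) weight 1/546
  (W=1, Y=0, Z=2, X=2, U=1) weight 1/273
  (W=1, Y=0, Z=2, X=2, U=2) weight 1/182
  (W=1, Y=0, Z=2, X=2, U=3) weight 1/546
  (W=2, Y=0, Z=0, X=1, U=0) weight 1/441
  (W=2, Y=0, Z=3, X=1, U=0) weight 1/441
  … 86 more
Group by Z:
  weight(Z=0) = 1/12
  weight(Z=2) = 2/13
  weight(Z=3) = 1/12
Total weight = 1/12 + 2/13 + 1/12 = 25/78
P(Z=0 | obs) = 1/12 / 25/78 = 13/50
P(Z=2 | obs) = 2/13 / 25/78 = 12/25
P(Z=3 | obs) = 1/12 / 25/78 = 13/50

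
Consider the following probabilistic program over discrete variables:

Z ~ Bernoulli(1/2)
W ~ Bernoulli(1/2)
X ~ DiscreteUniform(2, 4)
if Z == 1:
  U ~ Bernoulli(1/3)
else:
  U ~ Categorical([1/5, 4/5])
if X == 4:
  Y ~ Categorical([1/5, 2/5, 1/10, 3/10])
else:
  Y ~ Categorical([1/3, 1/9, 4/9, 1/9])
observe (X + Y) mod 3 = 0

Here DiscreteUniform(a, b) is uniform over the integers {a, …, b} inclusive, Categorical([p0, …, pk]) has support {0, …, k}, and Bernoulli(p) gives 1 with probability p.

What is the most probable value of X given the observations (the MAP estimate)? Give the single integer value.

argmax_v P(X = v | obs) = 3

Enumerate traces; 32 have nonzero weight after conditioning:
  (Z=0, W=0, X=2, U=0, Y=1) weight 1/540
  (Z=0, W=0, X=2, U=1, Y=1) weight 1/135
  (Z=0, W=0, X=3, U=0, Y=0) weight 1/180
  (Z=0, W=0, X=3, U=0, Y=3) weight 1/540
  (Z=0, W=0, X=3, U=1, Y=0) weight 1/45
  (Z=0, W=0, X=3, U=1, Y=3) weight 1/135
  (Z=0, W=0, X=4, U=0, Y=2) weight 1/600
  (Z=0, W=0, X=4, U=1, Y=2) weight 1/150
  … 24 more
Group by X:
  weight(X=2) = 1/27
  weight(X=3) = 4/27
  weight(X=4) = 1/30
Total weight = 1/27 + 4/27 + 1/30 = 59/270
P(X=2 | obs) = 1/27 / 59/270 = 10/59
P(X=3 | obs) = 4/27 / 59/270 = 40/59
P(X=4 | obs) = 1/30 / 59/270 = 9/59
argmax = 3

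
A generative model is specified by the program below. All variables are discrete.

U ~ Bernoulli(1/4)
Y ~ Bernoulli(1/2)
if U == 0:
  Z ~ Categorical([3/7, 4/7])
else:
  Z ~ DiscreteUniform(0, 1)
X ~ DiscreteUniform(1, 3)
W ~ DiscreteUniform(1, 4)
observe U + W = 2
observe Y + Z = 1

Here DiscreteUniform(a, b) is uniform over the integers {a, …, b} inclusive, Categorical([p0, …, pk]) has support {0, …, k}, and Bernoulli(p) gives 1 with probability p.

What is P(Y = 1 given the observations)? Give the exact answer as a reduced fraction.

Enumerate traces; 12 have nonzero weight after conditioning:
  (U=0, Y=0, Z=1, X=1, W=2) weight 1/56
  (U=0, Y=0, Z=1, X=2, W=2) weight 1/56
  (U=0, Y=0, Z=1, X=3, W=2) weight 1/56
  (U=0, Y=1, Z=0, X=1, W=2) weight 3/224
  (U=0, Y=1, Z=0, X=2, W=2) weight 3/224
  (U=0, Y=1, Z=0, X=3, W=2) weight 3/224
  (U=1, Y=0, Z=1, X=1, W=1) weight 1/192
  (U=1, Y=0, Z=1, X=2, W=1) weight 1/192
  … 4 more
Group by Y:
  weight(Y=0) = 31/448
  weight(Y=1) = 25/448
Total weight = 31/448 + 25/448 = 1/8
P(Y=0 | obs) = 31/448 / 1/8 = 31/56
P(Y=1 | obs) = 25/448 / 1/8 = 25/56

P(Y = 1 | obs) = 25/56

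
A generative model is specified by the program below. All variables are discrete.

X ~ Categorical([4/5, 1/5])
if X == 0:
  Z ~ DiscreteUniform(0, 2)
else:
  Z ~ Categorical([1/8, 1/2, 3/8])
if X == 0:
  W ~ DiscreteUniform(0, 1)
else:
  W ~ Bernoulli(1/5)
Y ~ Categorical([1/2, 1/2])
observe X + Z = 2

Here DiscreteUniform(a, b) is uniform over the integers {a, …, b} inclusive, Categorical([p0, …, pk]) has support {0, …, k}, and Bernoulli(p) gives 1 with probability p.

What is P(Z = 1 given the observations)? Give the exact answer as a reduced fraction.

Enumerate traces; 8 have nonzero weight after conditioning:
  (X=0, Z=2, W=0, Y=0) weight 1/15
  (X=0, Z=2, W=0, Y=1) weight 1/15
  (X=0, Z=2, W=1, Y=0) weight 1/15
  (X=0, Z=2, W=1, Y=1) weight 1/15
  (X=1, Z=1, W=0, Y=0) weight 1/25
  (X=1, Z=1, W=0, Y=1) weight 1/25
  (X=1, Z=1, W=1, Y=0) weight 1/100
  (X=1, Z=1, W=1, Y=1) weight 1/100
Group by Z:
  weight(Z=1) = 1/10
  weight(Z=2) = 4/15
Total weight = 1/10 + 4/15 = 11/30
P(Z=1 | obs) = 1/10 / 11/30 = 3/11
P(Z=2 | obs) = 4/15 / 11/30 = 8/11

P(Z = 1 | obs) = 3/11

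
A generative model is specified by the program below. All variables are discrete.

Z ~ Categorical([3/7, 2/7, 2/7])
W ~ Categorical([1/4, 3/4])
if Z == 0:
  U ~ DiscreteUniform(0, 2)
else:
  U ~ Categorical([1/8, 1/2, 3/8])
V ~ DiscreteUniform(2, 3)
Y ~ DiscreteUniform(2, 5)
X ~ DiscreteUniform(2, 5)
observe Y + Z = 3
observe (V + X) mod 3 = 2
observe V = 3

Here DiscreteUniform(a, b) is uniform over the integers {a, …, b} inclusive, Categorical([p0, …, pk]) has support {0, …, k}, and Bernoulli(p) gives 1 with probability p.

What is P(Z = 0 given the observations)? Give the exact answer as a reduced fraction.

Enumerate traces; 24 have nonzero weight after conditioning:
  (Z=0, W=0, U=0, V=3, Y=3, X=2) weight 1/896
  (Z=0, W=0, U=0, V=3, Y=3, X=5) weight 1/896
  (Z=0, W=0, U=1, V=3, Y=3, X=2) weight 1/896
  (Z=0, W=0, U=1, V=3, Y=3, X=5) weight 1/896
  (Z=0, W=0, U=2, V=3, Y=3, X=2) weight 1/896
  (Z=0, W=0, U=2, V=3, Y=3, X=5) weight 1/896
  (Z=0, W=1, U=0, V=3, Y=3, X=2) weight 3/896
  (Z=0, W=1, U=0, V=3, Y=3, X=5) weight 3/896
  (Z=1, W=0, U=0, V=3, Y=2, X=2) weight 1/3584
  … 15 more
Group by Z:
  weight(Z=0) = 3/112
  weight(Z=1) = 1/56
Total weight = 3/112 + 1/56 = 5/112
P(Z=0 | obs) = 3/112 / 5/112 = 3/5
P(Z=1 | obs) = 1/56 / 5/112 = 2/5

P(Z = 0 | obs) = 3/5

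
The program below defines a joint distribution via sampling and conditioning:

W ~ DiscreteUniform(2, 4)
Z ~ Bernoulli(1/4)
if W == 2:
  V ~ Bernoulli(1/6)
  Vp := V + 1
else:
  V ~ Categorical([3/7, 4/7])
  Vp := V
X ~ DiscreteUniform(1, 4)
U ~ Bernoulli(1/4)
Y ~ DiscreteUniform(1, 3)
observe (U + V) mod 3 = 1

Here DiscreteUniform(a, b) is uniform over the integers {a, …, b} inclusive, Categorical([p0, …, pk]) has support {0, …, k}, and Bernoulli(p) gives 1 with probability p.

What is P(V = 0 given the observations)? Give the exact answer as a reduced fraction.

P(V = 0 | obs) = 71/236

Enumerate traces; 144 have nonzero weight after conditioning:
  (W=2, Z=0, V=0, X=1, U=1, Y=1) weight 5/1152
  (W=2, Z=0, V=0, X=1, U=1, Y=2) weight 5/1152
  (W=2, Z=0, V=0, X=1, U=1, Y=3) weight 5/1152
  (W=2, Z=0, V=0, X=2, U=1, Y=1) weight 5/1152
  (W=2, Z=0, V=0, X=2, U=1, Y=2) weight 5/1152
  (W=2, Z=0, V=0, X=2, U=1, Y=3) weight 5/1152
  (W=2, Z=0, V=0, X=3, U=1, Y=1) weight 5/1152
  (W=2, Z=0, V=0, X=3, U=1, Y=2) weight 5/1152
  (W=2, Z=0, V=1, X=1, U=0, Y=1) weight 1/384
  … 135 more
Group by V:
  weight(V=0) = 71/504
  weight(V=1) = 55/168
Total weight = 71/504 + 55/168 = 59/126
P(V=0 | obs) = 71/504 / 59/126 = 71/236
P(V=1 | obs) = 55/168 / 59/126 = 165/236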